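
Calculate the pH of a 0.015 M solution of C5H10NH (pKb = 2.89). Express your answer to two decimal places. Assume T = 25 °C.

C5H10NH + H2O ⇌ C5H10NH2+ + OH-
Kb = 10^(−2.89) = 1.29 × 10^-3
Kb = [OH-]²/(0.015 − [OH-]) = 1.29 × 10^-3
[OH-] is not negligible relative to C₀; solve [OH-]² + 0.00129·[OH-] − 1.93e-05 = 0.
[OH-] = (−Kb + √(Kb² + 4·Kb·C₀))/2 = 3.80 × 10^-3 M
pOH = −log(3.80 × 10^-3) = 2.42; pH = 14.00 − 2.42 = 11.58

pH = 11.58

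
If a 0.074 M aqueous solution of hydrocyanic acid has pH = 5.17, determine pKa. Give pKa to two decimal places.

pKa = 9.21

[H+] = 10^(-5.17) = 6.76 × 10^-6 M
At equilibrium [HA] = 0.074 − 6.76 × 10^-6 = 7.40 × 10^-2 M
Ka = [H+][A-]/[HA] = (6.76 × 10^-6)² / 7.40 × 10^-2 = 6.18 × 10^-10
pKa = -log(6.18 × 10^-10) = 9.21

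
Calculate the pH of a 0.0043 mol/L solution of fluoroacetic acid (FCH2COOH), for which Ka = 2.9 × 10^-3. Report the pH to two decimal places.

FCH2COOH ⇌ FCH2COO- + H+
From the ICE table, Ka = [H+]²/(0.0043 − [H+]) = 2.9 × 10^-3.
[H+] is not negligible relative to C₀; solve [H+]² + 0.0029·[H+] − 1.25e-05 = 0.
[H+] = (−Ka + √(Ka² + 4·Ka·C₀))/2 = 2.37 × 10^-3 M
pH = −log[H+] = −log(2.37 × 10^-3) = 2.63

pH = 2.63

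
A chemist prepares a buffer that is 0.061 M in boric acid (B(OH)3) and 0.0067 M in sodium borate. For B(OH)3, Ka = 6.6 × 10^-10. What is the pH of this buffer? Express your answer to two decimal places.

pH = 8.22

pKa = −log(6.6 × 10^-10) = 9.180
Henderson–Hasselbalch: pH = pKa + log([B(OH)4-]/[B(OH)3]) = 9.180 + log(0.0067/0.061)
pH = 9.180 + (-0.959) = 8.22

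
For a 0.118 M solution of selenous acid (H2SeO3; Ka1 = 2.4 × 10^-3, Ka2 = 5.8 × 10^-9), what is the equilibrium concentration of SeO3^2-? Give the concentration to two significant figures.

First ionization gives [H+] ≈ [HSeO3-] = 1.57 × 10^-2 M.
Second step: Ka2 = [H+][SeO3^2-]/[HSeO3-] ≈ [SeO3^2-] (since [H+] ≈ [HSeO3-]).
So [SeO3^2-] ≈ Ka2.

5.8 × 10^-9 M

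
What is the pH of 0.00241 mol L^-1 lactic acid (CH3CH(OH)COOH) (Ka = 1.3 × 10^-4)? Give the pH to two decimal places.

CH3CH(OH)COOH ⇌ CH3CH(OH)COO- + H+
Ka = [H+]²/(0.00241 − [H+]) = 1.3 × 10^-4
[H+] is not negligible relative to C₀; solve [H+]² + 0.00013·[H+] − 3.13e-07 = 0.
[H+] = (−Ka + √(Ka² + 4·Ka·C₀))/2 = 4.98 × 10^-4 M
pH = −log[H+] = −log(4.98 × 10^-4) = 3.30

pH = 3.30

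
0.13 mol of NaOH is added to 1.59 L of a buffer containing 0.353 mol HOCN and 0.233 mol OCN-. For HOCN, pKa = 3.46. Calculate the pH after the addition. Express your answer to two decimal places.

After neutralization: n(HOCN) = 0.223 mol, n(OCN-) = 0.363 mol.
Henderson–Hasselbalch with mole ratio 0.363/0.223: pH = 3.46 + (+0.212)

pH = 3.67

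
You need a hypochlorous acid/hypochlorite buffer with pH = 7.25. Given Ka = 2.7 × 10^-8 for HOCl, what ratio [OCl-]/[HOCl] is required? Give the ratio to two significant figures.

ratio = 0.48

pKa = -log(2.7 × 10^-8) = 7.569
pH = pKa + log(r) ⇒ log(r) = 7.25 − 7.569 = -0.319
r = [OCl-]/[HOCl] = 10^(-0.319) = 0.48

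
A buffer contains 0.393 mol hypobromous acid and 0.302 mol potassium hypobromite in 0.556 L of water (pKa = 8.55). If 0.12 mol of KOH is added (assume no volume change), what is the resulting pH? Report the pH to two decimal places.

OH- converts HOBr to OBr-: HOBr → 0.273 mol, OBr- → 0.422 mol.
pH = pKa + log([A⁻]/[HA]) = 8.55 + log(0.422/0.273) = 8.55 +0.189

pH = 8.74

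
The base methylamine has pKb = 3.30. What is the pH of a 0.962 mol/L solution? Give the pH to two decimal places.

pH = 12.34

CH3NH2 + H2O ⇌ CH3NH3+ + OH-
Kb = 10^(−3.30) = 5.01 × 10^-4
From the ICE table, Kb = [OH-]²/(0.962 − [OH-]) = 5.01 × 10^-4.
Neglecting [OH-] in the denominator: [OH-] = √(5.01 × 10^-4 × 0.962) = 2.20 × 10^-2 M
pOH = −log(2.20 × 10^-2) = 1.66; pH = 14.00 − 1.66 = 12.34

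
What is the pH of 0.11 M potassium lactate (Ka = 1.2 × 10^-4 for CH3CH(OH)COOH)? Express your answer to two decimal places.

pH = 8.48

CH3CH(OH)COO- is the conjugate base of the weak acid CH3CH(OH)COOH.
Kb = Kw/Ka = 1.0×10^-14 / 1.2 × 10^-4 = 8.33 × 10^-11
Let x = [OH-] at equilibrium. Kb = x²/(0.11 − x).
Since Kb ≪ C₀, x ≈ √(Kb·C₀) = 3.03 × 10^-6 M.
pOH = 5.52, so pH = 14.00 − pOH = 8.48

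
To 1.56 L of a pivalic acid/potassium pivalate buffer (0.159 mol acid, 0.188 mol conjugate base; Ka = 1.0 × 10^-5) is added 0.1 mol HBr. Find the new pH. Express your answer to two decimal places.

After neutralization: n((CH3)3CCOOH) = 0.259 mol, n((CH3)3CCOO-) = 0.088 mol.
pKa = −log(1.0 × 10^-5) = 5.000
pH = pKa + log(n_(CH3)3CCOO-/n_(CH3)3CCOOH) = 5.000 + log(0.088/0.259) = 5.000 + (-0.469)

pH = 4.53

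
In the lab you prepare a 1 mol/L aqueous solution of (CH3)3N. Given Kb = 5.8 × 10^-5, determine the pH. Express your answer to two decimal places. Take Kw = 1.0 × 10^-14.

(CH3)3N + H2O ⇌ (CH3)3NH+ + OH-
From the ICE table, Kb = x²/(1 − x) = 5.8 × 10^-5.
Assume x ≪ 1: x ≈ √(5.8 × 10^-5 × 1) = 7.62 × 10^-3 M
pOH = −log(7.62 × 10^-3) = 2.12; pH = 14.00 − 2.12 = 11.88

pH = 11.88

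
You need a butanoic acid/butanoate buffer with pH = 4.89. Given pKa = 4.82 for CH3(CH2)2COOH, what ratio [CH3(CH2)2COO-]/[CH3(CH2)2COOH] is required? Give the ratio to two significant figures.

pH = pKa + log(r) ⇒ log(r) = 4.89 − 4.82 = +0.07
r = [CH3(CH2)2COO-]/[CH3(CH2)2COOH] = 10^(+0.07) = 1.17

ratio = 1.2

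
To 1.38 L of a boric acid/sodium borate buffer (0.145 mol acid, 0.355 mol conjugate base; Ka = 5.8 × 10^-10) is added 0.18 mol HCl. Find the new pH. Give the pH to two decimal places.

Added H+ converts B(OH)4- to B(OH)3: B(OH)3 → 0.325 mol, B(OH)4- → 0.175 mol.
pKa = −log(5.8 × 10^-10) = 9.237
pH = pKa + log([A⁻]/[HA]) = 9.237 + log(0.175/0.325) = 9.237 -0.269

pH = 8.97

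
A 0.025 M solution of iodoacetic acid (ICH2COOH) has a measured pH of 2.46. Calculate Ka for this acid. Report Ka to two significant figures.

[H+] = 10^(-2.46) = 3.47 × 10^-3 M
At equilibrium [HA] = 0.025 − 3.47 × 10^-3 = 2.15 × 10^-2 M
Ka = [H+][A-]/[HA] = (3.47 × 10^-3)² / 2.15 × 10^-2 = 5.6 × 10^-4

Ka = 5.6 × 10^-4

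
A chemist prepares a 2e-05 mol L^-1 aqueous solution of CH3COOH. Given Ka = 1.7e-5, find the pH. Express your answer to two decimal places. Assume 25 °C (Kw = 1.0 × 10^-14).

CH3COOH ⇌ CH3COO- + H+
Ka = [H+]²/(2e-05 − [H+]) = 1.7 × 10^-5
Here C₀/Ka ≈ 1.18, so the small-[H+] approximation fails. Use the quadratic:
[H+] = (−Ka + √(Ka² + 4·Ka·C₀))/2 = 1.18 × 10^-5 M
pH = −log[H+] = −log(1.18 × 10^-5) = 4.93

pH = 4.93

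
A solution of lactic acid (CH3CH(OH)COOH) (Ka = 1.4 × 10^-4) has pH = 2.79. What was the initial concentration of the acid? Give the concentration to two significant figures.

C₀ = 2.0 × 10^-2 M

[H+] = 10^(-2.79) = 1.62 × 10^-3 M = x
Ka = x²/(C₀ − x) ⇒ C₀ = x + x²/Ka
C₀ = 1.62 × 10^-3 + (1.62 × 10^-3)²/(1.4 × 10^-4) = 2.04 × 10^-2 M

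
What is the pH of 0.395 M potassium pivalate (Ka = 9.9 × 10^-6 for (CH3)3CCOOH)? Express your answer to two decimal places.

pH = 9.30

(CH3)3CCOO- is the conjugate base of the weak acid (CH3)3CCOOH.
Kb = Kw/Ka = 1.0×10^-14 / 9.9 × 10^-6 = 1.01 × 10^-9
Kb = x²/(0.395 − x) = 1.01 × 10^-9
Assume x ≪ 0.395: x ≈ √(1.01 × 10^-9 × 0.395) = 2.00 × 10^-5 M
pOH = −log(2.00 × 10^-5) = 4.70; pH = 14.00 − 4.70 = 9.30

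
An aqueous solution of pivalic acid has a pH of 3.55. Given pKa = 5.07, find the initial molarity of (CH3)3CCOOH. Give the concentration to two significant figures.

C₀ = 9.6 × 10^-3 M

[H+] = 10^(-3.55) = 2.82 × 10^-4 M = x
Ka = 10^(−5.07) = 8.51 × 10^-6
Ka = x²/(C₀ − x) ⇒ C₀ = x + x²/Ka
C₀ = 2.82 × 10^-4 + (2.82 × 10^-4)²/(8.51 × 10^-6) = 9.63 × 10^-3 M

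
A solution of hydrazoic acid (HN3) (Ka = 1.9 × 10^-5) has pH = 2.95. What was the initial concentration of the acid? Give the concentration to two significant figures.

C₀ = 6.7 × 10^-2 M

[H+] = 10^(-2.95) = 1.12 × 10^-3 M = x
Ka = x²/(C₀ − x) ⇒ C₀ = x + x²/Ka
C₀ = 1.12 × 10^-3 + (1.12 × 10^-3)²/(1.9 × 10^-5) = 6.71 × 10^-2 M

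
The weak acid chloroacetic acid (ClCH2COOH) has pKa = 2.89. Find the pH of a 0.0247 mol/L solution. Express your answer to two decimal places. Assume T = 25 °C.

pH = 2.30

ClCH2COOH ⇌ ClCH2COO- + H+
Ka = 10^(−2.89) = 1.29 × 10^-3
From the ICE table, Ka = [H+]²/(0.0247 − [H+]) = 1.29 × 10^-3.
Here C₀/Ka ≈ 19.1, so the small-[H+] approximation fails. Use the quadratic:
[H+] = (−Ka + √(Ka² + 4·Ka·C₀))/2 = 5.04 × 10^-3 M
pH = −log(5.04 × 10^-3) = 2.30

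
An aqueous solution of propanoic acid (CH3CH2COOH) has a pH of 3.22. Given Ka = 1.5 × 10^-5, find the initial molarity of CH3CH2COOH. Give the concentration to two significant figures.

C₀ = 2.5 × 10^-2 M

[H+] = 10^(-3.22) = 6.03 × 10^-4 M = x
Ka = x²/(C₀ − x) ⇒ C₀ = x + x²/Ka
C₀ = 6.03 × 10^-4 + (6.03 × 10^-4)²/(1.5 × 10^-5) = 2.48 × 10^-2 M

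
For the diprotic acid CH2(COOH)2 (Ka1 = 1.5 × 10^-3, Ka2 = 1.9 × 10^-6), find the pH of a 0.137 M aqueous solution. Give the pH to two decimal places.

Ka1 ≫ Ka2, so treat the first dissociation as the only significant source of H+.
Ka1 = x²/(0.137 − x) = 1.5 × 10^-3
Solving the quadratic: x = (−Ka1 + √(Ka1² + 4·Ka1·C₀))/2 = 1.36 × 10^-2 M
pH = −log(1.36 × 10^-2) = 1.87

pH = 1.87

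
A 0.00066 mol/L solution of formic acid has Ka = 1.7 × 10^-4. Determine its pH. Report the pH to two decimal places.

HCOOH ⇌ HCOO- + H+
Ka = x²/(0.00066 − x) = 1.7 × 10^-4
x is not negligible relative to C₀; solve x² + 0.00017·x − 1.12e-07 = 0.
x = (−Ka + √(Ka² + 4·Ka·C₀))/2 = 2.61 × 10^-4 M
pH = −log[H+] = −log(2.61 × 10^-4) = 3.58

pH = 3.58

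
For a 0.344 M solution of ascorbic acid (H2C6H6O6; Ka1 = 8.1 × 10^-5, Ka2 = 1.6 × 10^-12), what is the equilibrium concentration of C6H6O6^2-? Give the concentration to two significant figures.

First ionization gives [H+] ≈ [HC6H6O6-] = 5.28 × 10^-3 M.
Second step: Ka2 = [H+][C6H6O6^2-]/[HC6H6O6-] ≈ [C6H6O6^2-] (since [H+] ≈ [HC6H6O6-]).
So [C6H6O6^2-] ≈ Ka2.

1.6 × 10^-12 M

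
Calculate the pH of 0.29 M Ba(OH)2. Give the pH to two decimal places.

Ba(OH)2 is a strong base (each formula unit releases 2 OH-); [OH-] = 0.58 M.
pOH = -log(0.58) = 0.24
pH = 14.00 - 0.24 = 13.76

pH = 13.76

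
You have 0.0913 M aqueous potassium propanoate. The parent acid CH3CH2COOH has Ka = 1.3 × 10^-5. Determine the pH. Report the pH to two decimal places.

CH3CH2COO- is the conjugate base of the weak acid CH3CH2COOH.
Kb = Kw/Ka = 1.0×10^-14 / 1.3 × 10^-5 = 7.69 × 10^-10
Kb = [OH-]²/(0.0913 − [OH-]) = 7.69 × 10^-10
Since Kb ≪ C₀, [OH-] ≈ √(Kb·C₀) = 8.38 × 10^-6 M.
([OH-]/C₀ = 0.0092% < 5%, so the approximation holds.)
pOH = −log(8.38 × 10^-6) = 5.08; pH = 14.00 − 5.08 = 8.92

pH = 8.92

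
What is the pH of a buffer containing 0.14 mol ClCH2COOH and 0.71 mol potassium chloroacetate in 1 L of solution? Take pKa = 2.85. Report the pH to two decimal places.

Using pH = pKa + log([base]/[acid]) with [base]/[acid] = 0.71/0.14:
pH = 2.85 + (+0.705) = 3.56

pH = 3.56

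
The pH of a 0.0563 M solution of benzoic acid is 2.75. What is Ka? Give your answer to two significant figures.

Ka = 5.8 × 10^-5

[H+] = 10^(-2.75) = 1.78 × 10^-3 M
At equilibrium [HA] = 0.0563 − 1.78 × 10^-3 = 5.45 × 10^-2 M
Ka = [H+][A-]/[HA] = (1.78 × 10^-3)² / 5.45 × 10^-2 = 5.8 × 10^-5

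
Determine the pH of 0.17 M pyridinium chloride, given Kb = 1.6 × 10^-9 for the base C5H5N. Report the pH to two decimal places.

C5H5NH+ is the conjugate acid of the weak base C5H5N.
Ka = Kw/Kb = 1.0×10^-14 / 1.6 × 10^-9 = 6.25 × 10^-6
Let x = [H+] at equilibrium. Ka = x²/(0.17 − x).
Since Ka ≪ C₀, x ≈ √(Ka·C₀) = 1.03 × 10^-3 M.
Check: 0.61% ionized — well under 5%, approximation valid.
pH = −log(1.03 × 10^-3) = 2.99

pH = 2.99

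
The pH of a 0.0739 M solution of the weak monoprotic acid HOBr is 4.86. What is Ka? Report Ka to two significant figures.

[H+] = 10^(-4.86) = 1.38 × 10^-5 M
At equilibrium [HA] = 0.0739 − 1.38 × 10^-5 = 7.39 × 10^-2 M
Ka = [H+][A-]/[HA] = (1.38 × 10^-5)² / 7.39 × 10^-2 = 2.6 × 10^-9

Ka = 2.6 × 10^-9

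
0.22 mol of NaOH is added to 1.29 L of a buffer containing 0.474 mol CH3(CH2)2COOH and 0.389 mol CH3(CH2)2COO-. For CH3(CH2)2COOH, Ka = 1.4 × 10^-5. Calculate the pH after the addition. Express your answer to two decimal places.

After neutralization: n(CH3(CH2)2COOH) = 0.254 mol, n(CH3(CH2)2COO-) = 0.609 mol.
pKa = −log(1.4 × 10^-5) = 4.854
pH = pKa + log(n_CH3(CH2)2COO-/n_CH3(CH2)2COOH) = 4.854 + log(0.609/0.254) = 4.854 + (+0.380)

pH = 5.23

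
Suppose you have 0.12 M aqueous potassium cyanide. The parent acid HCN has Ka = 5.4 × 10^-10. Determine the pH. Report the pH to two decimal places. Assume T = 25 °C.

CN- is the conjugate base of the weak acid HCN.
Kb = Kw/Ka = 1.0×10^-14 / 5.4 × 10^-10 = 1.85 × 10^-5
Kb = [OH-]²/(0.12 − [OH-]) = 1.85 × 10^-5
Since Kb ≪ C₀, [OH-] ≈ √(Kb·C₀) = 1.49 × 10^-3 M.
([OH-]/C₀ = 1.2% < 5%, so the approximation holds.)
pOH = 2.83, so pH = 14.00 − pOH = 11.17

pH = 11.17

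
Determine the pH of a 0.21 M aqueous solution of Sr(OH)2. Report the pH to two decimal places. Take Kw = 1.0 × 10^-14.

Sr(OH)2 is a strong base (each formula unit releases 2 OH-); [OH-] = 0.42 M.
pOH = -log(0.42) = 0.38
pH = 14.00 - 0.38 = 13.62

pH = 13.62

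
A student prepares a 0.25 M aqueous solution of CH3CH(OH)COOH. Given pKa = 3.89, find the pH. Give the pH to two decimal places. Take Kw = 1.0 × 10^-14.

CH3CH(OH)COOH ⇌ CH3CH(OH)COO- + H+
Ka = 10^(−3.89) = 1.29 × 10^-4
From the ICE table, Ka = x²/(0.25 − x) = 1.29 × 10^-4.
Assume x ≪ 0.25: x ≈ √(1.29 × 10^-4 × 0.25) = 5.68 × 10^-3 M
pH = −log[H+] = −log(5.68 × 10^-3) = 2.25

pH = 2.25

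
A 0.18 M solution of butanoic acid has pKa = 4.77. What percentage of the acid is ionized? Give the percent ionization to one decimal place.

1.0%

CH3(CH2)2COOH ⇌ CH3(CH2)2COO- + H+; let x = [H+] at equilibrium.
Ka = 10^(−4.77) = 1.70 × 10^-5
x ≈ √(Ka·C₀) = √(1.70 × 10^-5 × 0.18) = 1.75 × 10^-3 M
% ionization = x/C₀ × 100% = 1.75 × 10^-3/0.18 × 100% = 1.0%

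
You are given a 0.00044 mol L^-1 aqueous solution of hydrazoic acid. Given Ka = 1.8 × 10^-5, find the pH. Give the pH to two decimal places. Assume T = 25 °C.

pH = 4.09

HN3 ⇌ N3- + H+
Let x = [H+] at equilibrium. Ka = x²/(0.00044 − x).
The 5% rule fails; solving x² + Ka·x − Ka·C₀ = 0 exactly:
x = [−1.8e-05 + √(1.8e-05² + 3.17e-08)]/2 = 8.04 × 10^-5 M
pH = −log[H+] = −log(8.04 × 10^-5) = 4.09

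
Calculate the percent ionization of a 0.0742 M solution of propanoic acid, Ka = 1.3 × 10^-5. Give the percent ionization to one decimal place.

1.3%

CH3CH2COOH ⇌ CH3CH2COO- + H+; let x = [H+] at equilibrium.
x ≈ √(Ka·C₀) = √(1.3 × 10^-5 × 0.0742) = 9.82 × 10^-4 M
Fraction ionized = 9.82 × 10^-4 / 0.0742 = 0.0132 → 1.3%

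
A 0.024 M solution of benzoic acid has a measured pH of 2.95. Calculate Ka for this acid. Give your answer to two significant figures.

[H+] = 10^(-2.95) = 1.12 × 10^-3 M
At equilibrium [HA] = 0.024 − 1.12 × 10^-3 = 2.29 × 10^-2 M
Ka = [H+][A-]/[HA] = (1.12 × 10^-3)² / 2.29 × 10^-2 = 5.5 × 10^-5

Ka = 5.5 × 10^-5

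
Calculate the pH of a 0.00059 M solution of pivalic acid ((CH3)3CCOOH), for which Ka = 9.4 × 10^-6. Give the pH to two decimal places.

(CH3)3CCOOH ⇌ (CH3)3CCOO- + H+
Let x = [H+] at equilibrium. Ka = x²/(0.00059 − x).
x is not negligible relative to C₀; solve x² + 9.4e-06·x − 5.55e-09 = 0.
x = (−Ka + √(Ka² + 4·Ka·C₀))/2 = 6.99 × 10^-5 M
pH = −log(6.99 × 10^-5) = 4.16

pH = 4.16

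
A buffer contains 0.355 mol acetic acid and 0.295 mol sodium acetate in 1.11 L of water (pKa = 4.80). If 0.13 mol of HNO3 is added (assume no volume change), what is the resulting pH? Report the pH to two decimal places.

pH = 4.33

After neutralization: n(CH3COOH) = 0.485 mol, n(CH3COO-) = 0.165 mol.
pH = pKa + log([A⁻]/[HA]) = 4.80 + log(0.165/0.485) = 4.80 -0.468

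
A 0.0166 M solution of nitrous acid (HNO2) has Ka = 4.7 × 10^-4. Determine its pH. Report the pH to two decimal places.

HNO2 ⇌ NO2- + H+
From the ICE table, Ka = [H+]²/(0.0166 − [H+]) = 4.7 × 10^-4.
[H+] is not negligible relative to C₀; solve [H+]² + 0.00047·[H+] − 7.8e-06 = 0.
[H+] = [−0.00047 + √(0.00047² + 3.12e-05)]/2 = 2.57 × 10^-3 M
pH = −log(2.57 × 10^-3) = 2.59

pH = 2.59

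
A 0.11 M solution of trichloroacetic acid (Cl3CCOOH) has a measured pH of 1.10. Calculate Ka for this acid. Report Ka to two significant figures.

[H+] = 10^(-1.10) = 7.94 × 10^-2 M
At equilibrium [HA] = 0.11 − 7.94 × 10^-2 = 3.06 × 10^-2 M
Ka = [H+][A-]/[HA] = (7.94 × 10^-2)² / 3.06 × 10^-2 = 2.1 × 10^-1

Ka = 2.1 × 10^-1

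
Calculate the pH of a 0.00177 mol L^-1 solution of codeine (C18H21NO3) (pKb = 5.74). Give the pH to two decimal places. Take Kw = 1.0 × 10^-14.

C18H21NO3 + H2O ⇌ C18H22NO3+ + OH-
Kb = 10^(−5.74) = 1.82 × 10^-6
From the ICE table, Kb = [OH-]²/(0.00177 − [OH-]) = 1.82 × 10^-6.
Since Kb ≪ C₀, [OH-] ≈ √(Kb·C₀) = 5.68 × 10^-5 M.
([OH-]/C₀ = 3.2% < 5%, so the approximation holds.)
pOH = 4.25, so pH = 14.00 − pOH = 9.75

pH = 9.75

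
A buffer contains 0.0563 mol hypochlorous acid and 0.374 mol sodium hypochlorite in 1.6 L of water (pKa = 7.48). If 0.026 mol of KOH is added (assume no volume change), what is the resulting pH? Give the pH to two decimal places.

OH- converts HOCl to OCl-: HOCl → 0.0303 mol, OCl- → 0.4 mol.
pH = pKa + log([A⁻]/[HA]) = 7.48 + log(0.4/0.0303) = 7.48 +1.121

pH = 8.60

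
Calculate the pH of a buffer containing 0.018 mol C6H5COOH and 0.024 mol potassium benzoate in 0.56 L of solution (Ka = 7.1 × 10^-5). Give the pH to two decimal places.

pH = 4.27

pKa = −log(7.1 × 10^-5) = 4.149
Using pH = pKa + log([base]/[acid]) with [base]/[acid] = 0.024/0.018:
pH = 4.149 + (+0.125) = 4.27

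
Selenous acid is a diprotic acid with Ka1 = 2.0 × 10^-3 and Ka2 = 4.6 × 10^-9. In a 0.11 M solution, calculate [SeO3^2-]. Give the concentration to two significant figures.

First ionization gives [H+] ≈ [HSeO3-] = 1.39 × 10^-2 M.
Second step: Ka2 = [H+][SeO3^2-]/[HSeO3-] ≈ [SeO3^2-] (since [H+] ≈ [HSeO3-]).
So [SeO3^2-] ≈ Ka2.

4.6 × 10^-9 M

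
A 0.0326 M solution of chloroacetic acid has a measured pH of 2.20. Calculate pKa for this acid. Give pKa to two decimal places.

pKa = 2.82

[H+] = 10^(-2.20) = 6.31 × 10^-3 M
At equilibrium [HA] = 0.0326 − 6.31 × 10^-3 = 2.63 × 10^-2 M
Ka = [H+][A-]/[HA] = (6.31 × 10^-3)² / 2.63 × 10^-2 = 1.51 × 10^-3
pKa = -log(1.51 × 10^-3) = 2.82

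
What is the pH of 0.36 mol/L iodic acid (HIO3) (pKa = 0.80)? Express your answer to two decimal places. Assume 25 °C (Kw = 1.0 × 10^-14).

HIO3 ⇌ IO3- + H+
Ka = 10^(−0.80) = 1.58 × 10^-1
Let x = [H+] at equilibrium. Ka = x²/(0.36 − x).
Here C₀/Ka ≈ 2.28, so the small-x approximation fails. Use the quadratic:
x = [−0.158 + √(0.158² + 0.228)]/2 = 1.72 × 10^-1 M
pH = −log(1.72 × 10^-1) = 0.76

pH = 0.76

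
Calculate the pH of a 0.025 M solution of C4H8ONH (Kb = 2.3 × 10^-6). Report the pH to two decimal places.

C4H8ONH + H2O ⇌ C4H8ONH2+ + OH-
Kb = [OH-]²/(0.025 − [OH-]) = 2.3 × 10^-6
Since Kb ≪ C₀, [OH-] ≈ √(Kb·C₀) = 2.40 × 10^-4 M.
Check: 0.96% ionized — well under 5%, approximation valid.
pOH = −log(2.40 × 10^-4) = 3.62; pH = 14.00 − 3.62 = 10.38

pH = 10.38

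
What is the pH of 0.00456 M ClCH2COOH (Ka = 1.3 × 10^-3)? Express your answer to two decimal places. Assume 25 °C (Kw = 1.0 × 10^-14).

ClCH2COOH ⇌ ClCH2COO- + H+
Ka = [H+]²/(0.00456 − [H+]) = 1.3 × 10^-3
Here C₀/Ka ≈ 3.51, so the small-[H+] approximation fails. Use the quadratic:
[H+] = (−Ka + √(Ka² + 4·Ka·C₀))/2 = 1.87 × 10^-3 M
pH = −log(1.87 × 10^-3) = 2.73

pH = 2.73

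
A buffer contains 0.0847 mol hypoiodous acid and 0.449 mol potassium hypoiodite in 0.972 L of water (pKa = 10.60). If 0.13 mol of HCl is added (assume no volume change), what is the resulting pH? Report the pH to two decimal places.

pH = 10.77

After neutralization: n(HOI) = 0.215 mol, n(OI-) = 0.319 mol.
pH = pKa + log([A⁻]/[HA]) = 10.60 + log(0.319/0.215) = 10.60 +0.171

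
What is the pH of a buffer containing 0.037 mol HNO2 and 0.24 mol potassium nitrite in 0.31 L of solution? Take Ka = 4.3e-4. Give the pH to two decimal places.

pKa = −log(4.3 × 10^-4) = 3.367
Henderson–Hasselbalch: pH = pKa + log([NO2-]/[HNO2]) = 3.367 + log(0.24/0.037)
pH = 3.367 + (+0.812) = 4.18

pH = 4.18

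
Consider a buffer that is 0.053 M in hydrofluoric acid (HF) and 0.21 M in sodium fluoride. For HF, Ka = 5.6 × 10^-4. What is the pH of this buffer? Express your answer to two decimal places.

pH = 3.85

pKa = −log(5.6 × 10^-4) = 3.252
Using pH = pKa + log([base]/[acid]) with [base]/[acid] = 0.21/0.053:
pH = 3.252 + (+0.598) = 3.85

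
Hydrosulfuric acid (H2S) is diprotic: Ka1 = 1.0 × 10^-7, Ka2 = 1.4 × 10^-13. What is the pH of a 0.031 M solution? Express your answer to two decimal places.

Ka1 ≫ Ka2, so treat the first dissociation as the only significant source of H+.
Ka1 = x²/(0.031 − x) = 1.0 × 10^-7
x ≈ √(1.0 × 10^-7 × 0.031) = 5.57 × 10^-5 M
pH = −log(5.57 × 10^-5) = 4.25

pH = 4.25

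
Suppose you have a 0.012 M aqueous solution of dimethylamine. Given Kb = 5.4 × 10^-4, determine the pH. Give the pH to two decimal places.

pH = 11.36

(CH3)2NH + H2O ⇌ (CH3)2NH2+ + OH-
Kb = [OH-]²/(0.012 − [OH-]) = 5.4 × 10^-4
[OH-] is not negligible relative to C₀; solve [OH-]² + 0.00054·[OH-] − 6.48e-06 = 0.
[OH-] = (−Kb + √(Kb² + 4·Kb·C₀))/2 = 2.29 × 10^-3 M
pOH = −log(2.29 × 10^-3) = 2.64; pH = 14.00 − 2.64 = 11.36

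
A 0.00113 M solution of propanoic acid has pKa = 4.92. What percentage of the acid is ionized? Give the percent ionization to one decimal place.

9.8%

CH3CH2COOH ⇌ CH3CH2COO- + H+; let x = [H+] at equilibrium.
Ka = 10^(−4.92) = 1.20 × 10^-5
Ka = x²/(C₀ − x); solving the quadratic gives x = 1.11 × 10^-4 M.
Fraction ionized = 1.11 × 10^-4 / 0.00113 = 0.0982 → 9.8%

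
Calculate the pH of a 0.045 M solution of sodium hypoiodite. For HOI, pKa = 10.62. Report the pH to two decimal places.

pH = 11.62

OI- is the conjugate base of the weak acid HOI.
Ka = 10^(−10.62) = 2.40 × 10^-11
Kb = Kw/Ka = 1.0×10^-14 / 2.40 × 10^-11 = 4.17 × 10^-4
From the ICE table, Kb = [OH-]²/(0.045 − [OH-]) = 4.17 × 10^-4.
Here C₀/Kb ≈ 108, so the small-[OH-] approximation fails. Use the quadratic:
[OH-] = [−0.000417 + √(0.000417² + 7.51e-05)]/2 = 4.13 × 10^-3 M
pOH = −log(4.13 × 10^-3) = 2.38; pH = 14.00 − 2.38 = 11.62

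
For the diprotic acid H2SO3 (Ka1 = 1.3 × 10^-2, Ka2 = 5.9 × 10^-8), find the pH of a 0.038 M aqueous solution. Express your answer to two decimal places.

pH = 1.78

Ka1 ≫ Ka2, so treat the first dissociation as the only significant source of H+.
Ka1 = x²/(0.038 − x) = 1.3 × 10^-2
Solving the quadratic: x = (−Ka1 + √(Ka1² + 4·Ka1·C₀))/2 = 1.67 × 10^-2 M
pH = −log(1.67 × 10^-2) = 1.78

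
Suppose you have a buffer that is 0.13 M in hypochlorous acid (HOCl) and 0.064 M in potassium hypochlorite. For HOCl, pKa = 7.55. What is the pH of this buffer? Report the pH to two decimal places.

Henderson–Hasselbalch: pH = pKa + log([OCl-]/[HOCl]) = 7.55 + log(0.064/0.13)
pH = 7.55 + (-0.308) = 7.24

pH = 7.24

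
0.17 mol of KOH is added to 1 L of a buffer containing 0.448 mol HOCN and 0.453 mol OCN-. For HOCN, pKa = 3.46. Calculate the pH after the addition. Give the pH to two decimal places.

pH = 3.81

After neutralization: n(HOCN) = 0.278 mol, n(OCN-) = 0.623 mol.
pH = pKa + log(n_OCN-/n_HOCN) = 3.46 + log(0.623/0.278) = 3.46 + (+0.350)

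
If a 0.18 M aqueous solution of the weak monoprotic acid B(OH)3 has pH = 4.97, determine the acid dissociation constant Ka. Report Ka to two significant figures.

Ka = 6.4 × 10^-10

[H+] = 10^(-4.97) = 1.07 × 10^-5 M
At equilibrium [HA] = 0.18 − 1.07 × 10^-5 = 1.80 × 10^-1 M
Ka = [H+][A-]/[HA] = (1.07 × 10^-5)² / 1.80 × 10^-1 = 6.4 × 10^-10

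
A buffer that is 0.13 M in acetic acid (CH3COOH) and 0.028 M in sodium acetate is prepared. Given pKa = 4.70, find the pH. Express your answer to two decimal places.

Using pH = pKa + log([base]/[acid]) with [base]/[acid] = 0.028/0.13:
pH = 4.70 + (-0.667) = 4.03

pH = 4.03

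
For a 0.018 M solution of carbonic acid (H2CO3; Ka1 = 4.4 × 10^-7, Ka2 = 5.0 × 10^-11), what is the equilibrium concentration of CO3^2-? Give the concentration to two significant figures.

5.0 × 10^-11 M

First ionization gives [H+] ≈ [HCO3-] = 8.90 × 10^-5 M.
Second step: Ka2 = [H+][CO3^2-]/[HCO3-] ≈ [CO3^2-] (since [H+] ≈ [HCO3-]).
So [CO3^2-] ≈ Ka2.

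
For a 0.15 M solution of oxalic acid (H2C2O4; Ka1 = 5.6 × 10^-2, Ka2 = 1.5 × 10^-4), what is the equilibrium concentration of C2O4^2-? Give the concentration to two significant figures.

First ionization gives [H+] ≈ [HC2O4-] = 6.78 × 10^-2 M.
Second step: Ka2 = [H+][C2O4^2-]/[HC2O4-] ≈ [C2O4^2-] (since [H+] ≈ [HC2O4-]).
So [C2O4^2-] ≈ Ka2.

1.5 × 10^-4 M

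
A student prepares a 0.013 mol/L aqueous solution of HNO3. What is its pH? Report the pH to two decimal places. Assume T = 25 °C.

HNO3 is a strong acid and dissociates completely, so [H+] = 0.013 M.
pH = -log(0.013) = 1.89

pH = 1.89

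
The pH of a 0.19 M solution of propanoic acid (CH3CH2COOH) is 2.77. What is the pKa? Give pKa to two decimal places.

[H+] = 10^(-2.77) = 1.70 × 10^-3 M
At equilibrium [HA] = 0.19 − 1.70 × 10^-3 = 1.88 × 10^-1 M
Ka = [H+][A-]/[HA] = (1.70 × 10^-3)² / 1.88 × 10^-1 = 1.54 × 10^-5
pKa = -log(1.54 × 10^-5) = 4.81

pKa = 4.81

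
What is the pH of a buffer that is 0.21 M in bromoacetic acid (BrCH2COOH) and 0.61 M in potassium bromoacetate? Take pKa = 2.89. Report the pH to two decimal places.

Using pH = pKa + log([base]/[acid]) with [base]/[acid] = 0.61/0.21:
pH = 2.89 + (+0.463) = 3.35

pH = 3.35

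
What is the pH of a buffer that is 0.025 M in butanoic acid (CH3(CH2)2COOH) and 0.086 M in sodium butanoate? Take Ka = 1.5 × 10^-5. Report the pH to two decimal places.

pH = 5.36

pKa = −log(1.5 × 10^-5) = 4.824
Henderson–Hasselbalch: pH = pKa + log([CH3(CH2)2COO-]/[CH3(CH2)2COOH]) = 4.824 + log(0.086/0.025)
pH = 4.824 + (+0.537) = 5.36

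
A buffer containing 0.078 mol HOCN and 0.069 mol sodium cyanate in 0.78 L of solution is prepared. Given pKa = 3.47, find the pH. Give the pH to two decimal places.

Using pH = pKa + log([base]/[acid]) with [base]/[acid] = 0.069/0.078:
pH = 3.47 + (-0.053) = 3.42

pH = 3.42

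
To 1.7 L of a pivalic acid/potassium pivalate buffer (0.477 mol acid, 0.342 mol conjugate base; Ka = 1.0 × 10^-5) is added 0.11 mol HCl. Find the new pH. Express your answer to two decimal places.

pH = 4.60

Added H+ converts (CH3)3CCOO- to (CH3)3CCOOH: (CH3)3CCOOH → 0.587 mol, (CH3)3CCOO- → 0.232 mol.
pKa = −log(1.0 × 10^-5) = 5.000
Henderson–Hasselbalch with mole ratio 0.232/0.587: pH = 5.000 + (-0.403)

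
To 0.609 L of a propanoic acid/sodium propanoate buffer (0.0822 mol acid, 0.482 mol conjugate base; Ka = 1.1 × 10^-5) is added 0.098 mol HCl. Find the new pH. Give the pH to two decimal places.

pH = 5.29

Added H+ converts CH3CH2COO- to CH3CH2COOH: CH3CH2COOH → 0.18 mol, CH3CH2COO- → 0.384 mol.
pKa = −log(1.1 × 10^-5) = 4.959
pH = pKa + log(n_CH3CH2COO-/n_CH3CH2COOH) = 4.959 + log(0.384/0.18) = 4.959 + (+0.329)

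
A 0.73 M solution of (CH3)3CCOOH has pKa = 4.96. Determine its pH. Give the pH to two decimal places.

pH = 2.55

(CH3)3CCOOH ⇌ (CH3)3CCOO- + H+
Ka = 10^(−4.96) = 1.10 × 10^-5
From the ICE table, Ka = [H+]²/(0.73 − [H+]) = 1.10 × 10^-5.
Since Ka ≪ C₀, [H+] ≈ √(Ka·C₀) = 2.83 × 10^-3 M.
pH = −log[H+] = −log(2.83 × 10^-3) = 2.55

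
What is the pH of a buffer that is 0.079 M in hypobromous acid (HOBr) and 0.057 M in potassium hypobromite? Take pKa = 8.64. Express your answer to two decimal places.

pH = 8.50

Using pH = pKa + log([base]/[acid]) with [base]/[acid] = 0.057/0.079:
pH = 8.64 + (-0.142) = 8.50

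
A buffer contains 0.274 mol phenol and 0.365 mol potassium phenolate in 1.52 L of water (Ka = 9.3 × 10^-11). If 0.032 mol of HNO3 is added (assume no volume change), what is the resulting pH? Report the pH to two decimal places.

After neutralization: n(C6H5OH) = 0.306 mol, n(C6H5O-) = 0.333 mol.
pKa = −log(9.3 × 10^-11) = 10.032
Henderson–Hasselbalch with mole ratio 0.333/0.306: pH = 10.032 + (+0.037)

pH = 10.07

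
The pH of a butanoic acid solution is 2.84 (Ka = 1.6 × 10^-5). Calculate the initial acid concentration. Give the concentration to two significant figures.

C₀ = 1.3 × 10^-1 M

[H+] = 10^(-2.84) = 1.45 × 10^-3 M = x
Ka = x²/(C₀ − x) ⇒ C₀ = x + x²/Ka
C₀ = 1.45 × 10^-3 + (1.45 × 10^-3)²/(1.6 × 10^-5) = 1.33 × 10^-1 M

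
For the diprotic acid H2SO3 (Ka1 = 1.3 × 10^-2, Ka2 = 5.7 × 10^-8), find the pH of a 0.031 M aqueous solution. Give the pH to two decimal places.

Since Ka1 ≫ Ka2, the first ionization dominates [H+].
Ka1 = x²/(0.031 − x) = 1.3 × 10^-2
Solving the quadratic: x = (−Ka1 + √(Ka1² + 4·Ka1·C₀))/2 = 1.46 × 10^-2 M
pH = −log(1.46 × 10^-2) = 1.84

pH = 1.84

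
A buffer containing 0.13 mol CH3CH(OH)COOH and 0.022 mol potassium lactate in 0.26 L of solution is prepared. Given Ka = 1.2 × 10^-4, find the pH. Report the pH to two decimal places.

pH = 3.15

pKa = −log(1.2 × 10^-4) = 3.921
Henderson–Hasselbalch: pH = pKa + log([CH3CH(OH)COO-]/[CH3CH(OH)COOH]) = 3.921 + log(0.022/0.13)
pH = 3.921 + (-0.772) = 3.15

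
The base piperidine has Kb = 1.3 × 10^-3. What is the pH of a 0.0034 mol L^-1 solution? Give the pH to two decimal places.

pH = 11.19

C5H10NH + H2O ⇌ C5H10NH2+ + OH-
Kb = [OH-]²/(0.0034 − [OH-]) = 1.3 × 10^-3
Here C₀/Kb ≈ 2.62, so the small-[OH-] approximation fails. Use the quadratic:
[OH-] = [−0.0013 + √(0.0013² + 1.77e-05)]/2 = 1.55 × 10^-3 M
pOH = 2.81, so pH = 14.00 − pOH = 11.19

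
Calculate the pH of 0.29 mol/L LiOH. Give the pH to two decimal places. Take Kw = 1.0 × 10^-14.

pH = 13.46

LiOH is a strong base; [OH-] = 0.29 M.
pOH = -log(0.29) = 0.54
pH = 14.00 - 0.54 = 13.46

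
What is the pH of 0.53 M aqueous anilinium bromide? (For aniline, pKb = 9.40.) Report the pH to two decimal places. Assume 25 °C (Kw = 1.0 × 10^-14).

C6H5NH3+ is the conjugate acid of the weak base C6H5NH2.
Kb = 10^(−9.40) = 3.98 × 10^-10
Ka = Kw/Kb = 1.0×10^-14 / 3.98 × 10^-10 = 2.51 × 10^-5
Ka = [H+]²/(0.53 − [H+]) = 2.51 × 10^-5
Neglecting [H+] in the denominator: [H+] = √(2.51 × 10^-5 × 0.53) = 3.65 × 10^-3 M
Check: 0.69% ionized — well under 5%, approximation valid.
pH = −log[H+] = −log(3.65 × 10^-3) = 2.44

pH = 2.44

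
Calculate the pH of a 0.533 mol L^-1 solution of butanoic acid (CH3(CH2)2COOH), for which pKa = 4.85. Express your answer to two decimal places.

CH3(CH2)2COOH ⇌ CH3(CH2)2COO- + H+
Ka = 10^(−4.85) = 1.41 × 10^-5
Ka = x²/(0.533 − x) = 1.41 × 10^-5
Assume x ≪ 0.533: x ≈ √(1.41 × 10^-5 × 0.533) = 2.74 × 10^-3 M
Check: 0.51% ionized — well under 5%, approximation valid.
pH = −log[H+] = −log(2.74 × 10^-3) = 2.56

pH = 2.56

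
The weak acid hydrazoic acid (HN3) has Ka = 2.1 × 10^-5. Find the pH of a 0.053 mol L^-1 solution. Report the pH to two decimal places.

pH = 2.98

HN3 ⇌ N3- + H+
Ka = [H+]²/(0.053 − [H+]) = 2.1 × 10^-5
Neglecting [H+] in the denominator: [H+] = √(2.1 × 10^-5 × 0.053) = 1.05 × 10^-3 M
pH = −log[H+] = −log(1.05 × 10^-3) = 2.98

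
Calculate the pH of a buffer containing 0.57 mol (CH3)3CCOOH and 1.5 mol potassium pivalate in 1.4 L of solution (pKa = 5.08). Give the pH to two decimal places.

Henderson–Hasselbalch: pH = pKa + log([(CH3)3CCOO-]/[(CH3)3CCOOH]) = 5.08 + log(1.5/0.57)
pH = 5.08 + (+0.420) = 5.50

pH = 5.50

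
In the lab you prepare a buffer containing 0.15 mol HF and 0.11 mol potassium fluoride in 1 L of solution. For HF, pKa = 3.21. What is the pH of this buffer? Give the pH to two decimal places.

Using pH = pKa + log([base]/[acid]) with [base]/[acid] = 0.11/0.15:
pH = 3.21 + (-0.135) = 3.08

pH = 3.08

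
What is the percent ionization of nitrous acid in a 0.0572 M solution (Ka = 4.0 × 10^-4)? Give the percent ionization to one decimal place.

8.0%

HNO2 ⇌ NO2- + H+; let x = [H+] at equilibrium.
Solve x² + 0.0004x − 2.29e-05 = 0 → x = 4.59 × 10^-3 M
Fraction ionized = 4.59 × 10^-3 / 0.0572 = 0.0802 → 8.0%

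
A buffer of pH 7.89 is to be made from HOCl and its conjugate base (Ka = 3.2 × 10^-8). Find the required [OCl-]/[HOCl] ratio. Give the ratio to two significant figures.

pKa = -log(3.2 × 10^-8) = 7.495
pH = pKa + log(r) ⇒ log(r) = 7.89 − 7.495 = +0.395
r = [OCl-]/[HOCl] = 10^(+0.395) = 2.48

ratio = 2.5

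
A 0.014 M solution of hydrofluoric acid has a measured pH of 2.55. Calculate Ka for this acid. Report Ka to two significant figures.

[H+] = 10^(-2.55) = 2.82 × 10^-3 M
At equilibrium [HA] = 0.014 − 2.82 × 10^-3 = 1.12 × 10^-2 M
Ka = [H+][A-]/[HA] = (2.82 × 10^-3)² / 1.12 × 10^-2 = 7.1 × 10^-4

Ka = 7.1 × 10^-4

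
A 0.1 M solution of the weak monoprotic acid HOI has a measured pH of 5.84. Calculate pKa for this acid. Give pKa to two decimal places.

pKa = 10.68

[H+] = 10^(-5.84) = 1.45 × 10^-6 M
At equilibrium [HA] = 0.1 − 1.45 × 10^-6 = 1.00 × 10^-1 M
Ka = [H+][A-]/[HA] = (1.45 × 10^-6)² / 1.00 × 10^-1 = 2.10 × 10^-11
pKa = -log(2.10 × 10^-11) = 10.68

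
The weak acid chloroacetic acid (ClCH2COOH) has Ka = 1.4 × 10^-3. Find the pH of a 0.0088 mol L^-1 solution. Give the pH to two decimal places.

pH = 2.54

ClCH2COOH ⇌ ClCH2COO- + H+
Let x = [H+] at equilibrium. Ka = x²/(0.0088 − x).
The 5% rule fails; solving x² + Ka·x − Ka·C₀ = 0 exactly:
x = [−0.0014 + √(0.0014² + 4.93e-05)]/2 = 2.88 × 10^-3 M
pH = −log[H+] = −log(2.88 × 10^-3) = 2.54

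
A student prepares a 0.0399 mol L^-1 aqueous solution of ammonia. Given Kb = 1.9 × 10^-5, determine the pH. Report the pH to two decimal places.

pH = 10.94

NH3 + H2O ⇌ NH4+ + OH-
Let x = [OH-] at equilibrium. Kb = x²/(0.0399 − x).
Since Kb ≪ C₀, x ≈ √(Kb·C₀) = 8.71 × 10^-4 M.
Check: 2.2% ionized — well under 5%, approximation valid.
pOH = 3.06, so pH = 14.00 − pOH = 10.94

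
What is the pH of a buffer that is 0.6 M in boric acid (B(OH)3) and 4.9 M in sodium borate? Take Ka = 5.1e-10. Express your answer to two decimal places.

pH = 10.20

pKa = −log(5.1 × 10^-10) = 9.292
pH = pKa + log([A⁻]/[HA]) = 9.292 + log(4.9/0.6)
pH = 9.292 + (+0.912) = 10.20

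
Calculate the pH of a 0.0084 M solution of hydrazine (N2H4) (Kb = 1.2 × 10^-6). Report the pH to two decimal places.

pH = 10.00

N2H4 + H2O ⇌ N2H5+ + OH-
Kb = x²/(0.0084 − x) = 1.2 × 10^-6
Neglecting x in the denominator: x = √(1.2 × 10^-6 × 0.0084) = 1.00 × 10^-4 M
Check: 1.2% ionized — well under 5%, approximation valid.
pOH = −log(1.00 × 10^-4) = 4.00; pH = 14.00 − 4.00 = 10.00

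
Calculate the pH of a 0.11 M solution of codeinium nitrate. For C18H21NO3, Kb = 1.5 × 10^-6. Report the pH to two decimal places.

pH = 4.57

C18H22NO3+ is the conjugate acid of the weak base C18H21NO3.
Ka = Kw/Kb = 1.0×10^-14 / 1.5 × 10^-6 = 6.67 × 10^-9
Ka = [H+]²/(0.11 − [H+]) = 6.67 × 10^-9
Since Ka ≪ C₀, [H+] ≈ √(Ka·C₀) = 2.71 × 10^-5 M.
([H+]/C₀ = 0.025% < 5%, so the approximation holds.)
pH = −log(2.71 × 10^-5) = 4.57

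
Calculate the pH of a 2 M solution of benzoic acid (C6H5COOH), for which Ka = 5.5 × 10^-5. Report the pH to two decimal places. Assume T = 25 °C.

C6H5COOH ⇌ C6H5COO- + H+
Ka = x²/(2 − x) = 5.5 × 10^-5
Neglecting x in the denominator: x = √(5.5 × 10^-5 × 2) = 1.05 × 10^-2 M
(x/C₀ = 0.52% < 5%, so the approximation holds.)
pH = −log[H+] = −log(1.05 × 10^-2) = 1.98

pH = 1.98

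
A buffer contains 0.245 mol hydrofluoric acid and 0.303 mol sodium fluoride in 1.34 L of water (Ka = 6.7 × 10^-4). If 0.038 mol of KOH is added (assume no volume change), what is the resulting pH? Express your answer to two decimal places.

After neutralization: n(HF) = 0.207 mol, n(F-) = 0.341 mol.
pKa = −log(6.7 × 10^-4) = 3.174
pH = pKa + log([A⁻]/[HA]) = 3.174 + log(0.341/0.207) = 3.174 +0.217

pH = 3.39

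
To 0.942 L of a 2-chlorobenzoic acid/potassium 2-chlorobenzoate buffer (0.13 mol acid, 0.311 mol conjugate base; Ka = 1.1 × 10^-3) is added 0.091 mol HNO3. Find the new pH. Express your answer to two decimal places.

pH = 2.96

Added H+ converts ClC6H4COO- to ClC6H4COOH: ClC6H4COOH → 0.221 mol, ClC6H4COO- → 0.22 mol.
pKa = −log(1.1 × 10^-3) = 2.959
pH = pKa + log(n_ClC6H4COO-/n_ClC6H4COOH) = 2.959 + log(0.22/0.221) = 2.959 + (-0.002)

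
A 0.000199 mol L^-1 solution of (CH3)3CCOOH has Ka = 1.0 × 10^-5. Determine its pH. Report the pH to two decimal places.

(CH3)3CCOOH ⇌ (CH3)3CCOO- + H+
From the ICE table, Ka = x²/(0.000199 − x) = 1.0 × 10^-5.
The 5% rule fails; solving x² + Ka·x − Ka·C₀ = 0 exactly:
x = (−Ka + √(Ka² + 4·Ka·C₀))/2 = 3.99 × 10^-5 M
pH = −log(3.99 × 10^-5) = 4.40

pH = 4.40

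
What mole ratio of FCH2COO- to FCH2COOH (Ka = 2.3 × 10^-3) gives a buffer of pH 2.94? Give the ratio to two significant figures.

ratio = 2.0

pKa = -log(2.3 × 10^-3) = 2.638
pH = pKa + log(r) ⇒ log(r) = 2.94 − 2.638 = +0.302
r = [FCH2COO-]/[FCH2COOH] = 10^(+0.302) = 2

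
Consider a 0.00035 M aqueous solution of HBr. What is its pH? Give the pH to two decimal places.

pH = 3.46

HBr is a strong acid and dissociates completely, so [H+] = 0.00035 M.
pH = -log(0.00035) = 3.46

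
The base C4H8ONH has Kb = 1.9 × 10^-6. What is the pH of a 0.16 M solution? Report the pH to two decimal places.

C4H8ONH + H2O ⇌ C4H8ONH2+ + OH-
Kb = x²/(0.16 − x) = 1.9 × 10^-6
Neglecting x in the denominator: x = √(1.9 × 10^-6 × 0.16) = 5.51 × 10^-4 M
(x/C₀ = 0.34% < 5%, so the approximation holds.)
pOH = −log(5.51 × 10^-4) = 3.26; pH = 14.00 − 3.26 = 10.74

pH = 10.74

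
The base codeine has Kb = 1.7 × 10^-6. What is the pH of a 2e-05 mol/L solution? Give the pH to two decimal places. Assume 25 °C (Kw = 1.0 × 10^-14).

C18H21NO3 + H2O ⇌ C18H22NO3+ + OH-
From the ICE table, Kb = [OH-]²/(2e-05 − [OH-]) = 1.7 × 10^-6.
Here C₀/Kb ≈ 11.8, so the small-[OH-] approximation fails. Use the quadratic:
[OH-] = (−Kb + √(Kb² + 4·Kb·C₀))/2 = 5.04 × 10^-6 M
pOH = −log(5.04 × 10^-6) = 5.30; pH = 14.00 − 5.30 = 8.70

pH = 8.70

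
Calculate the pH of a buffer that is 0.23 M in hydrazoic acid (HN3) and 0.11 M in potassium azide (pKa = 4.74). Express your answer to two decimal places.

Using pH = pKa + log([base]/[acid]) with [base]/[acid] = 0.11/0.23:
pH = 4.74 + (-0.320) = 4.42

pH = 4.42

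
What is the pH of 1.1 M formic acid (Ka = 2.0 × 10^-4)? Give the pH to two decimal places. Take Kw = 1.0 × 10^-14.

HCOOH ⇌ HCOO- + H+
From the ICE table, Ka = [H+]²/(1.1 − [H+]) = 2.0 × 10^-4.
Neglecting [H+] in the denominator: [H+] = √(2.0 × 10^-4 × 1.1) = 1.48 × 10^-2 M
([H+]/C₀ = 1.3% < 5%, so the approximation holds.)
pH = −log(1.48 × 10^-2) = 1.83

pH = 1.83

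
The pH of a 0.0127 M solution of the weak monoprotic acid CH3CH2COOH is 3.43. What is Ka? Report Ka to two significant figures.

Ka = 1.1 × 10^-5

[H+] = 10^(-3.43) = 3.72 × 10^-4 M
At equilibrium [HA] = 0.0127 − 3.72 × 10^-4 = 1.23 × 10^-2 M
Ka = [H+][A-]/[HA] = (3.72 × 10^-4)² / 1.23 × 10^-2 = 1.1 × 10^-5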